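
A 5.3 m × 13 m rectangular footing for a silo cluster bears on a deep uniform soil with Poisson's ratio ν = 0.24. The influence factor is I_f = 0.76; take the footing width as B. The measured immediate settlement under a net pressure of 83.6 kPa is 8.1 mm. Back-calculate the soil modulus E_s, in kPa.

S_e = q·B·(1−ν²)/E_s · I_f  ⇒  E_s = q·B·(1−ν²)·I_f / S_e.
E_s = 83.6 × 5.3 × 0.9424 × 0.76 / 0.0081 = 39180 kPa

E_s ≈ 39200 kPa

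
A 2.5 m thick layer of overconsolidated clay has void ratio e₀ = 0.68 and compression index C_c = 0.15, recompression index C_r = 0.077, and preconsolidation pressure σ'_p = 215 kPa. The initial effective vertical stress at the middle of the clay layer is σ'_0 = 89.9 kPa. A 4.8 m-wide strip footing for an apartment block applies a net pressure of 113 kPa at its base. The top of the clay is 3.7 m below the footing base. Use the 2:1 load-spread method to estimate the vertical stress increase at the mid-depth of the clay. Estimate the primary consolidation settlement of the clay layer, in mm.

S_c ≈ 24 mm

Mid-depth of clay below the footing base: z = 3.7 + 2.5/2 = 4.95 m.
Stress increase at mid-clay by the 2:1 spreading method:
Δσ = qB/(B+z) = 113×4.8/(4.8+4.95) = 55.631 kPa
Final effective stress: σ'_f = 89.9 + 55.631 = 145.53 kPa.
σ'_f = 145.53 ≤ σ'_p = 215 kPa, so the clay remains overconsolidated and only the recompression index applies:
S_c = C_r·H/(1+e₀)·log₁₀(σ'_f/σ'_0) = 0.077×2.5/1.68×log₁₀(145.53/89.9)
    = 0.11458 × 0.20919 = 0.02397 m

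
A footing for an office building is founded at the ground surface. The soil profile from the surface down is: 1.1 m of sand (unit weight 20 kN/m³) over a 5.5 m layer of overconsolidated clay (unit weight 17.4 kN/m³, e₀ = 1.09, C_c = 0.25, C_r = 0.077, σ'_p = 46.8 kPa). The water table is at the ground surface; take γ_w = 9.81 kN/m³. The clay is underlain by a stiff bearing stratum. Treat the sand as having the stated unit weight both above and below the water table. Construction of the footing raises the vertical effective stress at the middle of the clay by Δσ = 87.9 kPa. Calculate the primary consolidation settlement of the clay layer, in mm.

S_c ≈ 302 mm

Mid-depth of clay below the ground surface: z = 1.1 + 5.5/2 = 3.85 m.
Total vertical stress at mid-clay: σ_v = 20×1.1 + 17.4×2.75 = 69.85 kPa.
Pore pressure: u = 9.81×(3.85 − 0) = 37.769 kPa.
Initial effective stress: σ'_0 = σ_v − u = 69.85 − 37.769 = 32.081 kPa.
Final effective stress: σ'_f = 32.081 + 87.9 = 119.98 kPa.
σ'_f = 119.98 > σ'_p = 46.8 kPa, so the stress path crosses the preconsolidation pressure — recompression up to σ'_p, then virgin compression beyond:
S_c = H/(1+e₀)·[C_r·log₁₀(σ'_p/σ'_0) + C_c·log₁₀(σ'_f/σ'_p)]
    = 5.5/2.09 × [0.077×log₁₀(46.8/32.081) + 0.25×log₁₀(119.98/46.8)]
    = 2.6316 × [0.012628 + 0.10222] = 0.3022 m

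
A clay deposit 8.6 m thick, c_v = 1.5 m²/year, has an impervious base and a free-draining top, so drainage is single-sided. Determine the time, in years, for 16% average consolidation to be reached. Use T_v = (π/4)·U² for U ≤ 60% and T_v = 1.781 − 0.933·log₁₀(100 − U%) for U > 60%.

Drainage path length: H_d = H = 8.6 m (single drainage).
U ≤ 60%: T_v = (π/4)·U² = (π/4)×0.16² = 0.020106.
t = T_v·H_d²/c_v = 0.020106×8.6²/1.5 = 0.9914 years.

t ≈ 0.991 years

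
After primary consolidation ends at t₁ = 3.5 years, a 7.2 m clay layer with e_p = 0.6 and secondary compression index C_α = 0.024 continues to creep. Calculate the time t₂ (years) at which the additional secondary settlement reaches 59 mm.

S_s = C_α·H/(1+e_p)·log₁₀(t₂/t₁) ⇒ log₁₀(t₂/t₁) = S_s·(1+e_p)/(C_α·H).
log₁₀(t₂/t₁) = 0.059 × (1+0.6) / (0.024×7.2) = 0.5463
t₂ = t₁ × 10^0.5463 = 3.5 × 3.518 = 12.31 years

t₂ ≈ 12.3 years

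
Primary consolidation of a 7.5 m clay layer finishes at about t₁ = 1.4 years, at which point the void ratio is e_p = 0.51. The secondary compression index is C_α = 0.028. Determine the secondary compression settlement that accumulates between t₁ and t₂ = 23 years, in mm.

S_s ≈ 169 mm

Secondary compression: S_s = C_α·H/(1+e_p)·log₁₀(t₂/t₁)
S_s = 0.028×7.5/(1+0.51)×log₁₀(23/1.4)
    = 0.1391 × 1.216 = 0.1691 m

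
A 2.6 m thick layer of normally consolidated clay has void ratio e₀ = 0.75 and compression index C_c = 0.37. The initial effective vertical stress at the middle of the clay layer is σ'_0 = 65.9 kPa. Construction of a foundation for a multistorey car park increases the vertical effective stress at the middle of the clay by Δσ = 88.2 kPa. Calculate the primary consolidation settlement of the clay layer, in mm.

Final effective stress: σ'_f = σ'_0 + Δσ = 65.9 + 88.2 = 154.1 kPa.
Normally consolidated clay, so the full stress increment lies on the virgin compression line:
S_c = C_c·H/(1+e₀)·log₁₀(σ'_f/σ'_0) = 0.37×2.6/(1+0.75)×log₁₀(154.1/65.9)
    = 0.54971 × 0.36892 = 0.2028 m

S_c ≈ 203 mm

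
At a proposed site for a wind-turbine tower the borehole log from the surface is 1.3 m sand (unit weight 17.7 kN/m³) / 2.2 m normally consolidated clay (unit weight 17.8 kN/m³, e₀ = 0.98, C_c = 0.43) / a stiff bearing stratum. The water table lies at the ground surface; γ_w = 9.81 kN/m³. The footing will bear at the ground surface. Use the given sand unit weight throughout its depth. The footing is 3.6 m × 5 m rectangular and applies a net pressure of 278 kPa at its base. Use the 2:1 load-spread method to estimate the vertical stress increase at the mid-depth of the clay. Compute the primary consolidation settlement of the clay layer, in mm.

S_c ≈ 401 mm

Mid-depth of clay below the ground surface: z = 1.3 + 2.2/2 = 2.4 m.
Total vertical stress at mid-clay: σ_v = 17.7×1.3 + 17.8×1.1 = 42.59 kPa.
Pore pressure: u = 9.81×(2.4 − 0) = 23.544 kPa.
Initial effective stress: σ'_0 = σ_v − u = 42.59 − 23.544 = 19.046 kPa.
Stress increase at mid-clay by the 2:1 spreading method:
Δσ = qBL/((B+z)(L+z)) = 278×3.6×5/((3.6+2.4)(5+2.4)) = 112.7 kPa
Final effective stress: σ'_f = σ'_0 + Δσ = 19.046 + 112.7 = 131.75 kPa.
Normally consolidated clay, so the full stress increment lies on the virgin compression line:
S_c = C_c·H/(1+e₀)·log₁₀(σ'_f/σ'_0) = 0.43×2.2/(1+0.98)×log₁₀(131.75/19.046)
    = 0.47778 × 0.83995 = 0.4013 m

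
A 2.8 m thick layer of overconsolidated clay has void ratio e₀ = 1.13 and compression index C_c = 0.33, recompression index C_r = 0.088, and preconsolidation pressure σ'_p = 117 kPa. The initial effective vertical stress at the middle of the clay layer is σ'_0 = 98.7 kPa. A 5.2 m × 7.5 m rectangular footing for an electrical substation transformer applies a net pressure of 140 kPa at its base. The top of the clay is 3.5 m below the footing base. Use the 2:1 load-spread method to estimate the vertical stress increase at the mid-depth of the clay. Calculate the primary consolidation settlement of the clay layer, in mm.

Mid-depth of clay below the footing base: z = 3.5 + 2.8/2 = 4.9 m.
Stress increase at mid-clay by the 2:1 spreading method:
Δσ = qBL/((B+z)(L+z)) = 140×5.2×7.5/((5.2+4.9)(7.5+4.9)) = 43.596 kPa
Final effective stress: σ'_f = 98.7 + 43.596 = 142.3 kPa.
σ'_f = 142.3 > σ'_p = 117 kPa, so the stress path crosses the preconsolidation pressure — recompression up to σ'_p, then virgin compression beyond:
S_c = H/(1+e₀)·[C_r·log₁₀(σ'_p/σ'_0) + C_c·log₁₀(σ'_f/σ'_p)]
    = 2.8/2.13 × [0.088×log₁₀(117/98.7) + 0.33×log₁₀(142.3/117)]
    = 1.3146 × [0.0065004 + 0.028056] = 0.04543 m

S_c ≈ 45.4 mm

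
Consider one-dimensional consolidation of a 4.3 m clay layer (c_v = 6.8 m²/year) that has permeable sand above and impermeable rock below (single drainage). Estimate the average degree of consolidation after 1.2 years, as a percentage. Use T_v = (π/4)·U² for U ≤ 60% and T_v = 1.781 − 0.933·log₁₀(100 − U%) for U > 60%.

U ≈ 72.7 %

Drainage path length: H_d = H = 4.3 m (single drainage).
T_v = c_v·t/H_d² = 6.8×1.2/4.3² = 0.44132.
T_v = 0.44132 corresponds to the U > 60% branch:
U = 1 − 10^((1.781 − T_v)/0.933)/100 = 0.7272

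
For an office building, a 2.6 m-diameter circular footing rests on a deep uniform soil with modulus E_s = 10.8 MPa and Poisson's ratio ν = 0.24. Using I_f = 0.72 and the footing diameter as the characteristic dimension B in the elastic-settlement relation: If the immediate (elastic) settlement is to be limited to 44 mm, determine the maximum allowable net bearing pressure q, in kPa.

q ≈ 269 kPa

E_s = 10.8 MPa = 10800 kPa.
S_e = q·B·(1−ν²)/E_s · I_f  ⇒  q = S_e·E_s / (B·(1−ν²)·I_f).
q = 0.044 × 10800 / (2.6 × 0.9424 × 0.72) = 269.4 kPa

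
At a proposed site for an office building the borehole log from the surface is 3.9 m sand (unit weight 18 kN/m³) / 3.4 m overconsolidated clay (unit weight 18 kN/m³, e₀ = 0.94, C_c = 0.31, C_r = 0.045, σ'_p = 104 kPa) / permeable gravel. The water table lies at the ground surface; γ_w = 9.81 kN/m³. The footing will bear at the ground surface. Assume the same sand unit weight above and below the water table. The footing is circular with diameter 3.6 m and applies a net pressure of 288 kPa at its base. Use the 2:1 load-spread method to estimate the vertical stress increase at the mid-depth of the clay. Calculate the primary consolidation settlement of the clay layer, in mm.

S_c ≈ 23.1 mm

Mid-depth of clay below the ground surface: z = 3.9 + 3.4/2 = 5.6 m.
Total vertical stress at mid-clay: σ_v = 18×3.9 + 18×1.7 = 100.8 kPa.
Pore pressure: u = 9.81×(5.6 − 0) = 54.936 kPa.
Initial effective stress: σ'_0 = σ_v − u = 100.8 − 54.936 = 45.864 kPa.
Stress increase at mid-clay by the 2:1 spreading method:
Δσ ≈ qD²/(D+z)² = 288×3.6²/(3.6+5.6)² = 44.098 kPa
Final effective stress: σ'_f = 45.864 + 44.098 = 89.962 kPa.
σ'_f = 89.962 ≤ σ'_p = 104 kPa, so the clay remains overconsolidated and only the recompression index applies:
S_c = C_r·H/(1+e₀)·log₁₀(σ'_f/σ'_0) = 0.045×3.4/1.94×log₁₀(89.962/45.864)
    = 0.078867 × 0.29259 = 0.02308 m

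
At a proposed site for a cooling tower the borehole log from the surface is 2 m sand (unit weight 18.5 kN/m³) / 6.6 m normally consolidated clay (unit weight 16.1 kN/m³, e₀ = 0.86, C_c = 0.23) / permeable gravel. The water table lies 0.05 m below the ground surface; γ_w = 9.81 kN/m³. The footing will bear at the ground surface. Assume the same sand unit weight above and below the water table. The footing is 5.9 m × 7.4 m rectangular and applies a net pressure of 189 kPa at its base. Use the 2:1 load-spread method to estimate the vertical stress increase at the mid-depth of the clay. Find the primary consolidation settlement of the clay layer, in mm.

Mid-depth of clay below the ground surface: z = 2 + 6.6/2 = 5.3 m.
Total vertical stress at mid-clay: σ_v = 18.5×2 + 16.1×3.3 = 90.13 kPa.
Pore pressure: u = 9.81×(5.3 − 0.05) = 51.503 kPa.
Initial effective stress: σ'_0 = σ_v − u = 90.13 − 51.503 = 38.627 kPa.
Stress increase at mid-clay by the 2:1 spreading method:
Δσ = qBL/((B+z)(L+z)) = 189×5.9×7.4/((5.9+5.3)(7.4+5.3)) = 58.013 kPa
Final effective stress: σ'_f = σ'_0 + Δσ = 38.627 + 58.013 = 96.64 kPa.
Normally consolidated clay, so the full stress increment lies on the virgin compression line:
S_c = C_c·H/(1+e₀)·log₁₀(σ'_f/σ'_0) = 0.23×6.6/(1+0.86)×log₁₀(96.64/38.627)
    = 0.81613 × 0.39827 = 0.325 m

S_c ≈ 325 mm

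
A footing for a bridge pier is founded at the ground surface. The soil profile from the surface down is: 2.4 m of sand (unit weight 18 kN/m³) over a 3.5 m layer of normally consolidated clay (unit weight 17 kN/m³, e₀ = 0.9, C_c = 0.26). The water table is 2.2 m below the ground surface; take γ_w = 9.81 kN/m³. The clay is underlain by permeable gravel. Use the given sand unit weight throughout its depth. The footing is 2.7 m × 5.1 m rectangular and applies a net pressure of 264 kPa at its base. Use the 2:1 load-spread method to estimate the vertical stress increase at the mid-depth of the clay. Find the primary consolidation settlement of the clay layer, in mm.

S_c ≈ 151 mm

Mid-depth of clay below the ground surface: z = 2.4 + 3.5/2 = 4.15 m.
Total vertical stress at mid-clay: σ_v = 18×2.4 + 17×1.75 = 72.95 kPa.
Pore pressure: u = 9.81×(4.15 − 2.2) = 19.13 kPa.
Initial effective stress: σ'_0 = σ_v − u = 72.95 − 19.13 = 53.82 kPa.
Stress increase at mid-clay by the 2:1 spreading method:
Δσ = qBL/((B+z)(L+z)) = 264×2.7×5.1/((2.7+4.15)(5.1+4.15)) = 57.373 kPa
Final effective stress: σ'_f = σ'_0 + Δσ = 53.82 + 57.373 = 111.19 kPa.
Normally consolidated clay, so the full stress increment lies on the virgin compression line:
S_c = C_c·H/(1+e₀)·log₁₀(σ'_f/σ'_0) = 0.26×3.5/(1+0.9)×log₁₀(111.19/53.82)
    = 0.47895 × 0.31512 = 0.1509 m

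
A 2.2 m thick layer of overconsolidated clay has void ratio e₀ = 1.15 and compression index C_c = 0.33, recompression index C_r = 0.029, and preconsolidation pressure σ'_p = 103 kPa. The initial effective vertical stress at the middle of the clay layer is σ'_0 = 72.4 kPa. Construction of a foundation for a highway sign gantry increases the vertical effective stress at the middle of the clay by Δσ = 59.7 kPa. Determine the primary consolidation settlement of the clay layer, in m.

S_c ≈ 0.041 m

Final effective stress: σ'_f = 72.4 + 59.7 = 132.1 kPa.
σ'_f = 132.1 > σ'_p = 103 kPa, so the stress path crosses the preconsolidation pressure — recompression up to σ'_p, then virgin compression beyond:
S_c = H/(1+e₀)·[C_r·log₁₀(σ'_p/σ'_0) + C_c·log₁₀(σ'_f/σ'_p)]
    = 2.2/2.15 × [0.029×log₁₀(103/72.4) + 0.33×log₁₀(132.1/103)]
    = 1.0233 × [0.0044399 + 0.035662] = 0.04104 m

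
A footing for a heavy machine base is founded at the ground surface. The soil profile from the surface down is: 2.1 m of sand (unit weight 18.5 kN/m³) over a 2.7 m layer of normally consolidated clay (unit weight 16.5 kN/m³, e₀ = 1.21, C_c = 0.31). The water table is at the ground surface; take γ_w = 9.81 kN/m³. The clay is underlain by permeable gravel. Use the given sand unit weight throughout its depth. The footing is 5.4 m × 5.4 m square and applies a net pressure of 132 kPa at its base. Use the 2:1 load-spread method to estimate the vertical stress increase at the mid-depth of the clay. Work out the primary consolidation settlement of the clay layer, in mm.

Mid-depth of clay below the ground surface: z = 2.1 + 2.7/2 = 3.45 m.
Total vertical stress at mid-clay: σ_v = 18.5×2.1 + 16.5×1.35 = 61.125 kPa.
Pore pressure: u = 9.81×(3.45 − 0) = 33.845 kPa.
Initial effective stress: σ'_0 = σ_v − u = 61.125 − 33.845 = 27.28 kPa.
Stress increase at mid-clay by the 2:1 spreading method:
Δσ = qBL/((B+z)(L+z)) = 132×5.4×5.4/((5.4+3.45)(5.4+3.45)) = 49.144 kPa
Final effective stress: σ'_f = σ'_0 + Δσ = 27.28 + 49.144 = 76.424 kPa.
Normally consolidated clay, so the full stress increment lies on the virgin compression line:
S_c = C_c·H/(1+e₀)·log₁₀(σ'_f/σ'_0) = 0.31×2.7/(1+1.21)×log₁₀(76.424/27.28)
    = 0.37873 × 0.44739 = 0.1694 m

S_c ≈ 169 mm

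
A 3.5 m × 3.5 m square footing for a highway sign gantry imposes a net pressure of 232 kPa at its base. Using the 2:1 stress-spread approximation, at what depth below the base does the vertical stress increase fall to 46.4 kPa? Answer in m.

z ≈ 4.33 m

2:1 spreading — at depth z the loaded area has grown by z in each plan dimension:
qB²/(B+z)² = Δσ_z ⇒ z = B(√(q/Δσ_z) − 1) = 3.5×(√(232/46.4) − 1) = 4.326 m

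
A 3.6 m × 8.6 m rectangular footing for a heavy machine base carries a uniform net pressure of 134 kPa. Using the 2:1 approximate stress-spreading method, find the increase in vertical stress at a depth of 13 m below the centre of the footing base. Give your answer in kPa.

Δσ_z ≈ 11.6 kPa

By the 2:1 method the load spreads at 1 horizontal : 2 vertical, so at depth z the loaded area has grown by z in each plan dimension:
Δσ = qBL/((B+z)(L+z)) = 134×3.6×8.6/((3.6+13)(8.6+13)) = 11.57 kPa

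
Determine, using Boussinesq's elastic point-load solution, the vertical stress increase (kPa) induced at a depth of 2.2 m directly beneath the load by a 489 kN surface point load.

Boussinesq vertical stress below a point load on an elastic half-space:
Δσ_z = 3P/(2πz²) · [1 + (r/z)²]^(−5/2)
r/z = 0/2.2 = 0; [1+(r/z)²]^(−5/2) = 1.
Δσ_z = 3×489/(2π×2.2²) × 1 = 48.24 × 1 = 48.24 kPa

Δσ_z ≈ 48.2 kPa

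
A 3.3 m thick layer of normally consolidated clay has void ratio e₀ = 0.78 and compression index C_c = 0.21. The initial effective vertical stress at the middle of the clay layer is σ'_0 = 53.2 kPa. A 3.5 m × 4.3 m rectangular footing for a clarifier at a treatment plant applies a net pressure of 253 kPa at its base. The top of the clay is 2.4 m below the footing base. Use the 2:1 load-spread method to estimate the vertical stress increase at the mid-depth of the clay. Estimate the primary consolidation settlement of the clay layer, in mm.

Mid-depth of clay below the footing base: z = 2.4 + 3.3/2 = 4.05 m.
Stress increase at mid-clay by the 2:1 spreading method:
Δσ = qBL/((B+z)(L+z)) = 253×3.5×4.3/((3.5+4.05)(4.3+4.05)) = 60.398 kPa
Final effective stress: σ'_f = σ'_0 + Δσ = 53.2 + 60.398 = 113.6 kPa.
Normally consolidated clay, so the full stress increment lies on the virgin compression line:
S_c = C_c·H/(1+e₀)·log₁₀(σ'_f/σ'_0) = 0.21×3.3/(1+0.78)×log₁₀(113.6/53.2)
    = 0.38933 × 0.32947 = 0.1283 m

S_c ≈ 128 mm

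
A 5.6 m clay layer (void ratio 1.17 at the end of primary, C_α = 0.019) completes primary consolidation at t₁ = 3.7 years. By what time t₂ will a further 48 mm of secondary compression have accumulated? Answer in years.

t₂ ≈ 35.2 years

S_s = C_α·H/(1+e_p)·log₁₀(t₂/t₁) ⇒ log₁₀(t₂/t₁) = S_s·(1+e_p)/(C_α·H).
log₁₀(t₂/t₁) = 0.048 × (1+1.17) / (0.019×5.6) = 0.9789
t₂ = t₁ × 10^0.9789 = 3.7 × 9.527 = 35.25 years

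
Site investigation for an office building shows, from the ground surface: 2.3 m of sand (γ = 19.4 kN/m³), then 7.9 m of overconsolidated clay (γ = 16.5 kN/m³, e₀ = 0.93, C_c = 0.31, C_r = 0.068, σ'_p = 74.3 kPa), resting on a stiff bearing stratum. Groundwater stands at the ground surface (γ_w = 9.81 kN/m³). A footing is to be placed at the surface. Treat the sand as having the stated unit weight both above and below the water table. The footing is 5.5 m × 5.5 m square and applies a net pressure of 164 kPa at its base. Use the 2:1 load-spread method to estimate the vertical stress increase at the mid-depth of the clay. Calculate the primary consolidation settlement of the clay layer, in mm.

S_c ≈ 122 mm

Mid-depth of clay below the ground surface: z = 2.3 + 7.9/2 = 6.25 m.
Total vertical stress at mid-clay: σ_v = 19.4×2.3 + 16.5×3.95 = 109.79 kPa.
Pore pressure: u = 9.81×(6.25 − 0) = 61.312 kPa.
Initial effective stress: σ'_0 = σ_v − u = 109.79 − 61.312 = 48.478 kPa.
Stress increase at mid-clay by the 2:1 spreading method:
Δσ = qBL/((B+z)(L+z)) = 164×5.5×5.5/((5.5+6.25)(5.5+6.25)) = 35.933 kPa
Final effective stress: σ'_f = 48.478 + 35.933 = 84.411 kPa.
σ'_f = 84.411 > σ'_p = 74.3 kPa, so the stress path crosses the preconsolidation pressure — recompression up to σ'_p, then virgin compression beyond:
S_c = H/(1+e₀)·[C_r·log₁₀(σ'_p/σ'_0) + C_c·log₁₀(σ'_f/σ'_p)]
    = 7.9/1.93 × [0.068×log₁₀(74.3/48.478) + 0.31×log₁₀(84.411/74.3)]
    = 4.0933 × [0.01261 + 0.017177] = 0.1219 m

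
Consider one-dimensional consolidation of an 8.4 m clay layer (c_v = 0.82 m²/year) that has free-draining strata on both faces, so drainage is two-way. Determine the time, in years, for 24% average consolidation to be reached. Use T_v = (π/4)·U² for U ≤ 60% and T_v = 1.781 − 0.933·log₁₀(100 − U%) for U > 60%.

Drainage path length: H_d = H/2 = 4.2 m (double drainage).
U ≤ 60%: T_v = (π/4)·U² = (π/4)×0.24² = 0.045239.
t = T_v·H_d²/c_v = 0.045239×4.2²/0.82 = 0.9732 years.

t ≈ 0.973 years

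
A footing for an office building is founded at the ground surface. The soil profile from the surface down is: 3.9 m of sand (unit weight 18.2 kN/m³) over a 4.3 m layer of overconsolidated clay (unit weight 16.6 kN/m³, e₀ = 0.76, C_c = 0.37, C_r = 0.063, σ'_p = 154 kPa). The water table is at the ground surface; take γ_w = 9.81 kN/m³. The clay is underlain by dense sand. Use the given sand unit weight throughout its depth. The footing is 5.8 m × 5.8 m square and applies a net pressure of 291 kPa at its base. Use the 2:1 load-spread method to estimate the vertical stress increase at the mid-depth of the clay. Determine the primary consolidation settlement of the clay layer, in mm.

Mid-depth of clay below the ground surface: z = 3.9 + 4.3/2 = 6.05 m.
Total vertical stress at mid-clay: σ_v = 18.2×3.9 + 16.6×2.15 = 106.67 kPa.
Pore pressure: u = 9.81×(6.05 − 0) = 59.351 kPa.
Initial effective stress: σ'_0 = σ_v − u = 106.67 − 59.351 = 47.319 kPa.
Stress increase at mid-clay by the 2:1 spreading method:
Δσ = qBL/((B+z)(L+z)) = 291×5.8×5.8/((5.8+6.05)(5.8+6.05)) = 69.713 kPa
Final effective stress: σ'_f = 47.319 + 69.713 = 117.03 kPa.
σ'_f = 117.03 ≤ σ'_p = 154 kPa, so the clay remains overconsolidated and only the recompression index applies:
S_c = C_r·H/(1+e₀)·log₁₀(σ'_f/σ'_0) = 0.063×4.3/1.76×log₁₀(117.03/47.319)
    = 0.15392 × 0.39326 = 0.06053 m

S_c ≈ 60.5 mm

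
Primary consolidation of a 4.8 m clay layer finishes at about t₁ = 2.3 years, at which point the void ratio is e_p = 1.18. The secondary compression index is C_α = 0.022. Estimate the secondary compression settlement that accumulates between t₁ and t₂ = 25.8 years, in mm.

S_s ≈ 50.9 mm

Secondary compression: S_s = C_α·H/(1+e_p)·log₁₀(t₂/t₁)
S_s = 0.022×4.8/(1+1.18)×log₁₀(25.8/2.3)
    = 0.04844 × 1.05 = 0.05086 m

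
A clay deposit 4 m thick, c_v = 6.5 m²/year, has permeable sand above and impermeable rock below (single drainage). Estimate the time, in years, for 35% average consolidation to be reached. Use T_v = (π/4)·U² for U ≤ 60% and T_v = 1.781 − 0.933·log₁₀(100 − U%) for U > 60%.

Drainage path length: H_d = H = 4 m (single drainage).
U ≤ 60%: T_v = (π/4)·U² = (π/4)×0.35² = 0.096211.
t = T_v·H_d²/c_v = 0.096211×4²/6.5 = 0.2368 years.

t ≈ 0.237 years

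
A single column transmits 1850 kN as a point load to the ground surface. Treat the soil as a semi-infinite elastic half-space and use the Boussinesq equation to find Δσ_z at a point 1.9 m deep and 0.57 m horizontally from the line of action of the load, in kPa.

Boussinesq vertical stress below a point load on an elastic half-space:
Δσ_z = 3P/(2πz²) · [1 + (r/z)²]^(−5/2)
r/z = 0.57/1.9 = 0.3; [1+(r/z)²]^(−5/2) = 0.80618.
Δσ_z = 3×1850/(2π×1.9²) × 0.80618 = 244.68 × 0.80618 = 197.3 kPa

Δσ_z ≈ 197 kPa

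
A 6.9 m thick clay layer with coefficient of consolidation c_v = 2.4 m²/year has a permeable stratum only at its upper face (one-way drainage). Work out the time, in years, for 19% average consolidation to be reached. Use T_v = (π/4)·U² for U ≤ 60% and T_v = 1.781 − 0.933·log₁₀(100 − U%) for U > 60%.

Drainage path length: H_d = H = 6.9 m (single drainage).
U ≤ 60%: T_v = (π/4)·U² = (π/4)×0.19² = 0.028353.
t = T_v·H_d²/c_v = 0.028353×6.9²/2.4 = 0.5625 years.

t ≈ 0.562 years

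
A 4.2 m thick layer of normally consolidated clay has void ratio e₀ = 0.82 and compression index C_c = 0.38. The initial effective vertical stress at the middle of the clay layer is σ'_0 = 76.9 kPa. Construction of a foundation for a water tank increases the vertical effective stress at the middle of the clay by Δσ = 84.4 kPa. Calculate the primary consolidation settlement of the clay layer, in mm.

Final effective stress: σ'_f = σ'_0 + Δσ = 76.9 + 84.4 = 161.3 kPa.
Normally consolidated clay, so the full stress increment lies on the virgin compression line:
S_c = C_c·H/(1+e₀)·log₁₀(σ'_f/σ'_0) = 0.38×4.2/(1+0.82)×log₁₀(161.3/76.9)
    = 0.87692 × 0.32171 = 0.2821 m

S_c ≈ 282 mm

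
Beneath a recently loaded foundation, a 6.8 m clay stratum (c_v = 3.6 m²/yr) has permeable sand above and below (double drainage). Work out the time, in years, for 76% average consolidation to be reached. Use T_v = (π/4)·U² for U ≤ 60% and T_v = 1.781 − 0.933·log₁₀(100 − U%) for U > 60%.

Drainage path length: H_d = H/2 = 3.4 m (double drainage).
U > 60%: T_v = 1.781 − 0.933·log₁₀(100 − 76) = 0.49326.
t = T_v·H_d²/c_v = 0.49326×3.4²/3.6 = 1.584 years.

t ≈ 1.58 years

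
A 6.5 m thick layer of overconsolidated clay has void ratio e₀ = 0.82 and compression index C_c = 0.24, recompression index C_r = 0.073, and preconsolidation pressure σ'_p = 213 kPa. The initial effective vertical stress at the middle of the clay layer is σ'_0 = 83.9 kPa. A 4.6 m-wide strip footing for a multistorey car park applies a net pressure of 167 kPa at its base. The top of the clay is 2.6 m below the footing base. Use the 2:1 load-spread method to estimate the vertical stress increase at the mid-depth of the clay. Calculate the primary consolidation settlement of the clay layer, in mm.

S_c ≈ 71.2 mm

Mid-depth of clay below the footing base: z = 2.6 + 6.5/2 = 5.85 m.
Stress increase at mid-clay by the 2:1 spreading method:
Δσ = qB/(B+z) = 167×4.6/(4.6+5.85) = 73.512 kPa
Final effective stress: σ'_f = 83.9 + 73.512 = 157.41 kPa.
σ'_f = 157.41 ≤ σ'_p = 213 kPa, so the clay remains overconsolidated and only the recompression index applies:
S_c = C_r·H/(1+e₀)·log₁₀(σ'_f/σ'_0) = 0.073×6.5/1.82×log₁₀(157.41/83.9)
    = 0.26071 × 0.27327 = 0.07124 m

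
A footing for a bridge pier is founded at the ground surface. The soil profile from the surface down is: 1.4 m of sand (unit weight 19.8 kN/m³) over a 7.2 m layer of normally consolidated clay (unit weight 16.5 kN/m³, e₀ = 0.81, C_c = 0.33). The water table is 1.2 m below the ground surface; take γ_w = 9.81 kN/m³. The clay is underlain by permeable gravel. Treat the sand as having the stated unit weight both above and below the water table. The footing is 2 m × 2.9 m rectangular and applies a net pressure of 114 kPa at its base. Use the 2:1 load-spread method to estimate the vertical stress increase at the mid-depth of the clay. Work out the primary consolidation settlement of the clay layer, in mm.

S_c ≈ 123 mm

Mid-depth of clay below the ground surface: z = 1.4 + 7.2/2 = 5 m.
Total vertical stress at mid-clay: σ_v = 19.8×1.4 + 16.5×3.6 = 87.12 kPa.
Pore pressure: u = 9.81×(5 − 1.2) = 37.278 kPa.
Initial effective stress: σ'_0 = σ_v − u = 87.12 − 37.278 = 49.842 kPa.
Stress increase at mid-clay by the 2:1 spreading method:
Δσ = qBL/((B+z)(L+z)) = 114×2×2.9/((2+5)(2.9+5)) = 11.957 kPa
Final effective stress: σ'_f = σ'_0 + Δσ = 49.842 + 11.957 = 61.799 kPa.
Normally consolidated clay, so the full stress increment lies on the virgin compression line:
S_c = C_c·H/(1+e₀)·log₁₀(σ'_f/σ'_0) = 0.33×7.2/(1+0.81)×log₁₀(61.799/49.842)
    = 1.3127 × 0.093386 = 0.1226 m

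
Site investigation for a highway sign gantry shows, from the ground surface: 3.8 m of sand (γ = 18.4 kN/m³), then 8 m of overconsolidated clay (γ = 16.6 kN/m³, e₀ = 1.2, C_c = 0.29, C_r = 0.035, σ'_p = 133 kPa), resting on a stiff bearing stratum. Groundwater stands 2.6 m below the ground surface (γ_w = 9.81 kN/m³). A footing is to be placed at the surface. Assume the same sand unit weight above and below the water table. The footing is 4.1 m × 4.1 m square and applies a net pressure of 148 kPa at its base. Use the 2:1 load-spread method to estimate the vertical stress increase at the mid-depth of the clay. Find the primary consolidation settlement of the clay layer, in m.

Mid-depth of clay below the ground surface: z = 3.8 + 8/2 = 7.8 m.
Total vertical stress at mid-clay: σ_v = 18.4×3.8 + 16.6×4 = 136.32 kPa.
Pore pressure: u = 9.81×(7.8 − 2.6) = 51.012 kPa.
Initial effective stress: σ'_0 = σ_v − u = 136.32 − 51.012 = 85.308 kPa.
Stress increase at mid-clay by the 2:1 spreading method:
Δσ = qBL/((B+z)(L+z)) = 148×4.1×4.1/((4.1+7.8)(4.1+7.8)) = 17.569 kPa
Final effective stress: σ'_f = 85.308 + 17.569 = 102.88 kPa.
σ'_f = 102.88 ≤ σ'_p = 133 kPa, so the clay remains overconsolidated and only the recompression index applies:
S_c = C_r·H/(1+e₀)·log₁₀(σ'_f/σ'_0) = 0.035×8/2.2×log₁₀(102.88/85.308)
    = 0.12727 × 0.081341 = 0.01035 m

S_c ≈ 0.0104 m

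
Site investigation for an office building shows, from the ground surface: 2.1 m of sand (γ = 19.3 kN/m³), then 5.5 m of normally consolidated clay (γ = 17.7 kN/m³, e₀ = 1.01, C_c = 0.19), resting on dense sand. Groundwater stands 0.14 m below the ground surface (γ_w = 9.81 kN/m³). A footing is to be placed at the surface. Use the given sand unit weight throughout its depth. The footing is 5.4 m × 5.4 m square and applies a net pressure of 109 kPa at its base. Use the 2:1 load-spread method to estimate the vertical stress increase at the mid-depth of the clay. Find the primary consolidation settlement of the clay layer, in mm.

Mid-depth of clay below the ground surface: z = 2.1 + 5.5/2 = 4.85 m.
Total vertical stress at mid-clay: σ_v = 19.3×2.1 + 17.7×2.75 = 89.205 kPa.
Pore pressure: u = 9.81×(4.85 − 0.14) = 46.205 kPa.
Initial effective stress: σ'_0 = σ_v − u = 89.205 − 46.205 = 43 kPa.
Stress increase at mid-clay by the 2:1 spreading method:
Δσ = qBL/((B+z)(L+z)) = 109×5.4×5.4/((5.4+4.85)(5.4+4.85)) = 30.253 kPa
Final effective stress: σ'_f = σ'_0 + Δσ = 43 + 30.253 = 73.253 kPa.
Normally consolidated clay, so the full stress increment lies on the virgin compression line:
S_c = C_c·H/(1+e₀)·log₁₀(σ'_f/σ'_0) = 0.19×5.5/(1+1.01)×log₁₀(73.253/43)
    = 0.5199 × 0.23136 = 0.1203 m

S_c ≈ 120 mm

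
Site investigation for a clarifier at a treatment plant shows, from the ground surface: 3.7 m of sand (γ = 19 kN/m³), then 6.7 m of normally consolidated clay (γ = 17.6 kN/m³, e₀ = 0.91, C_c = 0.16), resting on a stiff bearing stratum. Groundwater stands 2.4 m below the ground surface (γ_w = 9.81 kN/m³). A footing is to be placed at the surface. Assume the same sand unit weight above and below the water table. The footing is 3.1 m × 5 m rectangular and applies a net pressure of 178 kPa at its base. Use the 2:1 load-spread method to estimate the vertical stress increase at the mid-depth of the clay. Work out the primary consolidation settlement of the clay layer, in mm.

Mid-depth of clay below the ground surface: z = 3.7 + 6.7/2 = 7.05 m.
Total vertical stress at mid-clay: σ_v = 19×3.7 + 17.6×3.35 = 129.26 kPa.
Pore pressure: u = 9.81×(7.05 − 2.4) = 45.617 kPa.
Initial effective stress: σ'_0 = σ_v − u = 129.26 − 45.617 = 83.643 kPa.
Stress increase at mid-clay by the 2:1 spreading method:
Δσ = qBL/((B+z)(L+z)) = 178×3.1×5/((3.1+7.05)(5+7.05)) = 22.558 kPa
Final effective stress: σ'_f = σ'_0 + Δσ = 83.643 + 22.558 = 106.2 kPa.
Normally consolidated clay, so the full stress increment lies on the virgin compression line:
S_c = C_c·H/(1+e₀)·log₁₀(σ'_f/σ'_0) = 0.16×6.7/(1+0.91)×log₁₀(106.2/83.643)
    = 0.56126 × 0.10369 = 0.0582 m

S_c ≈ 58.2 mm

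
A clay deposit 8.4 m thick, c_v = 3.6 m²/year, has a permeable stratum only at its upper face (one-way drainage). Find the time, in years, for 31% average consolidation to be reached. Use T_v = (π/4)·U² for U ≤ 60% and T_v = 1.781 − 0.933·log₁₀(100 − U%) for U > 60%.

Drainage path length: H_d = H = 8.4 m (single drainage).
U ≤ 60%: T_v = (π/4)·U² = (π/4)×0.31² = 0.075477.
t = T_v·H_d²/c_v = 0.075477×8.4²/3.6 = 1.479 years.

t ≈ 1.48 years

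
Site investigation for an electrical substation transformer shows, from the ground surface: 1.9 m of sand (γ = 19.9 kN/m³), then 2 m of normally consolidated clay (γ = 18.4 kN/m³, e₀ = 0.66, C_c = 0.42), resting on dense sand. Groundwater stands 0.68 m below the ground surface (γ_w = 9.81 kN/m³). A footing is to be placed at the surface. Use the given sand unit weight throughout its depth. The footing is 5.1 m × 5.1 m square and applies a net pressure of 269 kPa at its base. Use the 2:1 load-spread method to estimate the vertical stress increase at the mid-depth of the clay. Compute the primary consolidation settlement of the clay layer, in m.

S_c ≈ 0.314 m

Mid-depth of clay below the ground surface: z = 1.9 + 2/2 = 2.9 m.
Total vertical stress at mid-clay: σ_v = 19.9×1.9 + 18.4×1 = 56.21 kPa.
Pore pressure: u = 9.81×(2.9 − 0.68) = 21.778 kPa.
Initial effective stress: σ'_0 = σ_v − u = 56.21 − 21.778 = 34.432 kPa.
Stress increase at mid-clay by the 2:1 spreading method:
Δσ = qBL/((B+z)(L+z)) = 269×5.1×5.1/((5.1+2.9)(5.1+2.9)) = 109.32 kPa
Final effective stress: σ'_f = σ'_0 + Δσ = 34.432 + 109.32 = 143.75 kPa.
Normally consolidated clay, so the full stress increment lies on the virgin compression line:
S_c = C_c·H/(1+e₀)·log₁₀(σ'_f/σ'_0) = 0.42×2/(1+0.66)×log₁₀(143.75/34.432)
    = 0.50602 × 0.62065 = 0.3141 m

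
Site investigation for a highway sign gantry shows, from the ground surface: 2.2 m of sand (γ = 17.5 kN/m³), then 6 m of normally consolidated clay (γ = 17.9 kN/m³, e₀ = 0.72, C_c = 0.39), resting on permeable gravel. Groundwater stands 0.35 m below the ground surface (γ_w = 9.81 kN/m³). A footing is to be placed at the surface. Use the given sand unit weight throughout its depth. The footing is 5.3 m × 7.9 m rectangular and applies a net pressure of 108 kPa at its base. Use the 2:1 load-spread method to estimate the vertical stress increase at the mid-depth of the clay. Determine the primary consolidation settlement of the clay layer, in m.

Mid-depth of clay below the ground surface: z = 2.2 + 6/2 = 5.2 m.
Total vertical stress at mid-clay: σ_v = 17.5×2.2 + 17.9×3 = 92.2 kPa.
Pore pressure: u = 9.81×(5.2 − 0.35) = 47.578 kPa.
Initial effective stress: σ'_0 = σ_v − u = 92.2 − 47.578 = 44.622 kPa.
Stress increase at mid-clay by the 2:1 spreading method:
Δσ = qBL/((B+z)(L+z)) = 108×5.3×7.9/((5.3+5.2)(7.9+5.2)) = 32.875 kPa
Final effective stress: σ'_f = σ'_0 + Δσ = 44.622 + 32.875 = 77.497 kPa.
Normally consolidated clay, so the full stress increment lies on the virgin compression line:
S_c = C_c·H/(1+e₀)·log₁₀(σ'_f/σ'_0) = 0.39×6/(1+0.72)×log₁₀(77.497/44.622)
    = 1.3605 × 0.23974 = 0.3262 m

S_c ≈ 0.326 m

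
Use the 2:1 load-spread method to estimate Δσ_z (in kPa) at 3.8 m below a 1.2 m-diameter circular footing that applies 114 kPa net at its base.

By the 2:1 method the load spreads at 1 horizontal : 2 vertical, so at depth z the loaded area has grown by z in each plan dimension:
Δσ ≈ qD²/(D+z)² = 114×1.2²/(1.2+3.8)² = 6.5664 kPa

Δσ_z ≈ 6.57 kPa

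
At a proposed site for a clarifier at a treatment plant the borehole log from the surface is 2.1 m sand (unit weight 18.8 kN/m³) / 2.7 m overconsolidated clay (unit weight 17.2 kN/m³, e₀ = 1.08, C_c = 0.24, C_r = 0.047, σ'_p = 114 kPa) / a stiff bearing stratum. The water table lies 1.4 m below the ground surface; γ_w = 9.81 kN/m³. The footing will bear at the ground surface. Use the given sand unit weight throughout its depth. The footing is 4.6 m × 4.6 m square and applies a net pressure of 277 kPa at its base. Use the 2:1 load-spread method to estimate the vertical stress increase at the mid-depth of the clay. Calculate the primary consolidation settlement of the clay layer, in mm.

Mid-depth of clay below the ground surface: z = 2.1 + 2.7/2 = 3.45 m.
Total vertical stress at mid-clay: σ_v = 18.8×2.1 + 17.2×1.35 = 62.7 kPa.
Pore pressure: u = 9.81×(3.45 − 1.4) = 20.11 kPa.
Initial effective stress: σ'_0 = σ_v − u = 62.7 − 20.11 = 42.59 kPa.
Stress increase at mid-clay by the 2:1 spreading method:
Δσ = qBL/((B+z)(L+z)) = 277×4.6×4.6/((4.6+3.45)(4.6+3.45)) = 90.449 kPa
Final effective stress: σ'_f = 42.59 + 90.449 = 133.04 kPa.
σ'_f = 133.04 > σ'_p = 114 kPa, so the stress path crosses the preconsolidation pressure — recompression up to σ'_p, then virgin compression beyond:
S_c = H/(1+e₀)·[C_r·log₁₀(σ'_p/σ'_0) + C_c·log₁₀(σ'_f/σ'_p)]
    = 2.7/2.08 × [0.047×log₁₀(114/42.59) + 0.24×log₁₀(133.04/114)]
    = 1.2981 × [0.020097 + 0.016099] = 0.04699 m

S_c ≈ 47 mm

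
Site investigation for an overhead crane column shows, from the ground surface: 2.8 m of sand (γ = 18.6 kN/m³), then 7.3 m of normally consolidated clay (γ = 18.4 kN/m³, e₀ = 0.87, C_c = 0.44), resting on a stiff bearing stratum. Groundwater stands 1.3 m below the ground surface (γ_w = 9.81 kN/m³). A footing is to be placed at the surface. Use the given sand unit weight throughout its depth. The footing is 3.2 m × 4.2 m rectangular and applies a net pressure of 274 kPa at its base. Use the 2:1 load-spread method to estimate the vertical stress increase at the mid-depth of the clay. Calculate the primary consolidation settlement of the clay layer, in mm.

S_c ≈ 313 mm

Mid-depth of clay below the ground surface: z = 2.8 + 7.3/2 = 6.45 m.
Total vertical stress at mid-clay: σ_v = 18.6×2.8 + 18.4×3.65 = 119.24 kPa.
Pore pressure: u = 9.81×(6.45 − 1.3) = 50.522 kPa.
Initial effective stress: σ'_0 = σ_v − u = 119.24 − 50.522 = 68.718 kPa.
Stress increase at mid-clay by the 2:1 spreading method:
Δσ = qBL/((B+z)(L+z)) = 274×3.2×4.2/((3.2+6.45)(4.2+6.45)) = 35.832 kPa
Final effective stress: σ'_f = σ'_0 + Δσ = 68.718 + 35.832 = 104.55 kPa.
Normally consolidated clay, so the full stress increment lies on the virgin compression line:
S_c = C_c·H/(1+e₀)·log₁₀(σ'_f/σ'_0) = 0.44×7.3/(1+0.87)×log₁₀(104.55/68.718)
    = 1.7176 × 0.18225 = 0.313 m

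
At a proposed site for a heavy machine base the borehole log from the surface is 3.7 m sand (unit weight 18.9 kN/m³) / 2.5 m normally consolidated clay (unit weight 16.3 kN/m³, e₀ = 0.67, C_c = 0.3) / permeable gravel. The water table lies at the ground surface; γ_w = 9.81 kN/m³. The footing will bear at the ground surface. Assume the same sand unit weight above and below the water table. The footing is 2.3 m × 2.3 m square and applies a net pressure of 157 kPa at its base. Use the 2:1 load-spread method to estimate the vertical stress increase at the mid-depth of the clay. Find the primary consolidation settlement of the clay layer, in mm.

S_c ≈ 62.6 mm

Mid-depth of clay below the ground surface: z = 3.7 + 2.5/2 = 4.95 m.
Total vertical stress at mid-clay: σ_v = 18.9×3.7 + 16.3×1.25 = 90.305 kPa.
Pore pressure: u = 9.81×(4.95 − 0) = 48.56 kPa.
Initial effective stress: σ'_0 = σ_v − u = 90.305 − 48.56 = 41.745 kPa.
Stress increase at mid-clay by the 2:1 spreading method:
Δσ = qBL/((B+z)(L+z)) = 157×2.3×2.3/((2.3+4.95)(2.3+4.95)) = 15.801 kPa
Final effective stress: σ'_f = σ'_0 + Δσ = 41.745 + 15.801 = 57.546 kPa.
Normally consolidated clay, so the full stress increment lies on the virgin compression line:
S_c = C_c·H/(1+e₀)·log₁₀(σ'_f/σ'_0) = 0.3×2.5/(1+0.67)×log₁₀(57.546/41.745)
    = 0.4491 × 0.13941 = 0.06261 m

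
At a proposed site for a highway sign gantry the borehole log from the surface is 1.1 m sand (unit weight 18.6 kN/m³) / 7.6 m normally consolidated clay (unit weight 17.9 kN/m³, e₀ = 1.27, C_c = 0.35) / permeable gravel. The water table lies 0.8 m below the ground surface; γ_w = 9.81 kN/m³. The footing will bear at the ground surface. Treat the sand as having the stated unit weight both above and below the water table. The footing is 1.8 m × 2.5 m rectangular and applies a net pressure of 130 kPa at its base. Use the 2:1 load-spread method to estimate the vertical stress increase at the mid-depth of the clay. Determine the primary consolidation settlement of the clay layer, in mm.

S_c ≈ 111 mm

Mid-depth of clay below the ground surface: z = 1.1 + 7.6/2 = 4.9 m.
Total vertical stress at mid-clay: σ_v = 18.6×1.1 + 17.9×3.8 = 88.48 kPa.
Pore pressure: u = 9.81×(4.9 − 0.8) = 40.221 kPa.
Initial effective stress: σ'_0 = σ_v − u = 88.48 − 40.221 = 48.259 kPa.
Stress increase at mid-clay by the 2:1 spreading method:
Δσ = qBL/((B+z)(L+z)) = 130×1.8×2.5/((1.8+4.9)(2.5+4.9)) = 11.799 kPa
Final effective stress: σ'_f = σ'_0 + Δσ = 48.259 + 11.799 = 60.058 kPa.
Normally consolidated clay, so the full stress increment lies on the virgin compression line:
S_c = C_c·H/(1+e₀)·log₁₀(σ'_f/σ'_0) = 0.35×7.6/(1+1.27)×log₁₀(60.058/48.259)
    = 1.1718 × 0.094993 = 0.1113 m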